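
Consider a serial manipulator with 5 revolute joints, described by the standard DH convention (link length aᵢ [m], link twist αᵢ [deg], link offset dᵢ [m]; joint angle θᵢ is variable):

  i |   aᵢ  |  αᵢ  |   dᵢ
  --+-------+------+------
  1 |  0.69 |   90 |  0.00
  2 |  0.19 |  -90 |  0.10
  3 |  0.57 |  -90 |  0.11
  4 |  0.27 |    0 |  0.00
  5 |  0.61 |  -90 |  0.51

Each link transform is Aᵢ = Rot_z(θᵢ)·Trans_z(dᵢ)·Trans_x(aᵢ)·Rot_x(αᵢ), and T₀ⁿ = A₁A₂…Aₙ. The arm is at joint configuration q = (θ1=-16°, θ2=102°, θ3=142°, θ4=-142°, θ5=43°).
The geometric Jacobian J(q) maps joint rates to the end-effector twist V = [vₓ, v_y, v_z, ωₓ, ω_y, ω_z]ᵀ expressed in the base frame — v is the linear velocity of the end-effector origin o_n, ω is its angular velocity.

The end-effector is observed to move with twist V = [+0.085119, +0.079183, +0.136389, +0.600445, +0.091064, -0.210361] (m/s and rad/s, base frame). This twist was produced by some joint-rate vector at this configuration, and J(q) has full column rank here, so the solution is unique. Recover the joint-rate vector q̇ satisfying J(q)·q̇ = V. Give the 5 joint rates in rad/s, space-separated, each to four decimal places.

-0.6720 0.1780 -0.6360 -0.9400 0.3930

o_n = [-0.1908, -0.2997, -0.5058]
J₁: ẑ×o_n = [0.2997, -0.1908, 0.0000], ω = ẑ
J2: z=[-0.2756, -0.9613, 0.0000] o=[0.6633, -0.1902, 0.0000] → [0.4862, -0.1394, -0.7908, -0.2756, -0.9613, 0.0000]
J3: z=[-0.9403, 0.2696, -0.2079] o=[0.5977, -0.2754, 0.1858] → [-0.1915, -0.4863, 0.2354, -0.9403, 0.2696, -0.2079]
J4: z=[-0.0942, -0.7928, -0.6022] o=[0.6808, 0.0658, -0.2764] → [-0.0383, 0.5033, -0.6566, -0.0942, -0.7928, -0.6022]
J5: z=[-0.0942, -0.7928, -0.6022] o=[0.4549, -0.0057, -0.1469] → [0.1074, 0.3551, -0.4842, -0.0942, -0.7928, -0.6022]
q̇ = J⁺·V = [-0.6720, 0.1780, -0.6360, -0.9400, 0.3930]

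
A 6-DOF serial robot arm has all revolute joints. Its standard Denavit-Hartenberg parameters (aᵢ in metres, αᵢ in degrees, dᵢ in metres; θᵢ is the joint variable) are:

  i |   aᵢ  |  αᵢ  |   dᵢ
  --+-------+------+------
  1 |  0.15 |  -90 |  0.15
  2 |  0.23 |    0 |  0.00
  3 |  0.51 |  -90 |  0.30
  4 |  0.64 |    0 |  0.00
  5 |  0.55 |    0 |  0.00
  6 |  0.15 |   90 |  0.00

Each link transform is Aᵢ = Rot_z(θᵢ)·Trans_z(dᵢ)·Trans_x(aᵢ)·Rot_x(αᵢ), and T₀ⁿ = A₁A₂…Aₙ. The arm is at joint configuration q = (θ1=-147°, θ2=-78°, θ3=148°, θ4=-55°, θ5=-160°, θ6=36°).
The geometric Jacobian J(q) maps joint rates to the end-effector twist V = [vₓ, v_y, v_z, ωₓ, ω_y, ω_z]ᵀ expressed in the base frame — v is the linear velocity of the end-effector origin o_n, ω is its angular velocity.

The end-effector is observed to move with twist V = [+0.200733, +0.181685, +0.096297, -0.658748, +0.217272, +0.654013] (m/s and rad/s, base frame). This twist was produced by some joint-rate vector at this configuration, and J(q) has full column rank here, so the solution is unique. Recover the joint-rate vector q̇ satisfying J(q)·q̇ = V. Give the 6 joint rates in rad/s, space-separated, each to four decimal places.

o_n = [0.0333, -0.5882, 0.1151]
J₁: ẑ×o_n = [0.5882, 0.0333, -0.0000], ω = ẑ
J2: z=[0.5446, -0.8387, 0.0000] o=[-0.1258, -0.0817, 0.1500] → [0.0293, 0.0190, -0.1424, 0.5446, -0.8387, 0.0000]
J3: z=[0.5446, -0.8387, 0.0000] o=[-0.1659, -0.1077, 0.3750] → [0.2180, 0.1416, -0.0946, 0.5446, -0.8387, 0.0000]
J4: z=[0.7881, 0.5118, -0.3420] o=[-0.1488, -0.4543, -0.1043] → [0.0665, -0.2351, -0.1987, 0.7881, 0.5118, -0.3420]
J5: z=[0.7881, 0.5118, -0.3420] o=[0.0314, -0.9624, -0.4492] → [0.4168, -0.4454, 0.2940, 0.7881, 0.5118, -0.3420]
J6: z=[0.7881, 0.5118, -0.3420] o=[-0.0112, -0.6139, -0.0259] → [0.0809, -0.1263, -0.0025, 0.7881, 0.5118, -0.3420]
q̇ = J⁺·V = [0.4960, -0.6640, 0.1230, -0.3600, -0.1970, 0.0950]

0.4960 -0.6640 0.1230 -0.3600 -0.1970 0.0950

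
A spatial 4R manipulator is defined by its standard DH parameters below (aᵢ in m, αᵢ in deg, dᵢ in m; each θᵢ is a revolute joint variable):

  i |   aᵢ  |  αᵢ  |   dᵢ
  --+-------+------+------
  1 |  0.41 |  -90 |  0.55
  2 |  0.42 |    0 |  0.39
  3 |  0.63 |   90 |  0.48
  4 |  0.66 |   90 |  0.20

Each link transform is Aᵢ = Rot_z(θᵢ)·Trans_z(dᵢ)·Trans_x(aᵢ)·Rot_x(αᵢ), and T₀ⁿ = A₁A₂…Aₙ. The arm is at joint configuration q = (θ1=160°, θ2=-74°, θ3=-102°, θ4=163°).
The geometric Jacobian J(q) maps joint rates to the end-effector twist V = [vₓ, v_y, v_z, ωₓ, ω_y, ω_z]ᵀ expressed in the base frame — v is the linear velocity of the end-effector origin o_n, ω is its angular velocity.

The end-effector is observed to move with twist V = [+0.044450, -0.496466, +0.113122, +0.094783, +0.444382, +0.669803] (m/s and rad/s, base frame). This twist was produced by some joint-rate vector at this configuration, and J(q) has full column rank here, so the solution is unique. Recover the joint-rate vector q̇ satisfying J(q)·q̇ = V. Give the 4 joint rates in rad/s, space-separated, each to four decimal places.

-0.2300 -0.9220 0.4720 -0.9020

o_n = [-0.8456, -0.8234, 0.7541]
J₁: ẑ×o_n = [0.8234, -0.8456, 0.0000], ω = ẑ
J2: z=[-0.3420, -0.9397, 0.0000] o=[-0.3853, 0.1402, 0.5500] → [-0.1918, 0.0698, -0.1030, -0.3420, -0.9397, 0.0000]
J3: z=[-0.3420, -0.9397, 0.0000] o=[-0.6274, -0.1867, 0.9537] → [0.1876, -0.0683, 0.0128, -0.3420, -0.9397, 0.0000]
J4: z=[0.0655, -0.0239, -0.9976] o=[-0.2011, -0.8527, 0.9977] → [0.0350, 0.6589, -0.0135, 0.0655, -0.0239, -0.9976]
q̇ = J⁺·V = [-0.2300, -0.9220, 0.4720, -0.9020]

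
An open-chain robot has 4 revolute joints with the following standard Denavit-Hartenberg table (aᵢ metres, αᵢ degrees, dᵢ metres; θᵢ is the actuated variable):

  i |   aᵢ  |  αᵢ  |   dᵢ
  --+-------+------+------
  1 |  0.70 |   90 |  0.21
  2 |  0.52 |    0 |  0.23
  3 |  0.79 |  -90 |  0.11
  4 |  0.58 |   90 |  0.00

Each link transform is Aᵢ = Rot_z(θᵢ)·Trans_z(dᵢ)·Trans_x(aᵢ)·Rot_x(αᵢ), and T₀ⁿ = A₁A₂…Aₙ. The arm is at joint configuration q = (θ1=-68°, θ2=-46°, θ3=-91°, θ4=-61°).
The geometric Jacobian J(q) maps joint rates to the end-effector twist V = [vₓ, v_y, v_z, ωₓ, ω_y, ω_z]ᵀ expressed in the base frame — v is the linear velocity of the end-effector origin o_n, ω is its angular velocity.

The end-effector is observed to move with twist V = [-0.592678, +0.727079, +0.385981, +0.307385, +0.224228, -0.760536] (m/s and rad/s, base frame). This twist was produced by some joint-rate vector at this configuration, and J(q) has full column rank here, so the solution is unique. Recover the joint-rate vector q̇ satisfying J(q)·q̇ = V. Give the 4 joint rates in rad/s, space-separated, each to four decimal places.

o_n = [-0.6815, -0.5750, -0.8946]
J₁: ẑ×o_n = [0.5750, -0.6815, 0.0000], ω = ẑ
J2: z=[-0.9272, -0.3746, 0.0000] o=[0.2622, -0.6490, 0.2100] → [0.4138, -1.0242, -0.4222, -0.9272, -0.3746, 0.0000]
J3: z=[-0.9272, -0.3746, 0.0000] o=[0.1843, -1.0701, -0.1641] → [0.2737, -0.6774, -0.7834, -0.9272, -0.3746, 0.0000]
J4: z=[0.2555, -0.6323, -0.7314] o=[-0.1341, -0.5756, -0.7028] → [0.1217, 0.4493, -0.3460, 0.2555, -0.6323, -0.7314]
q̇ = J⁺·V = [-0.8600, 0.1380, -0.5070, -0.1360]

-0.8600 0.1380 -0.5070 -0.1360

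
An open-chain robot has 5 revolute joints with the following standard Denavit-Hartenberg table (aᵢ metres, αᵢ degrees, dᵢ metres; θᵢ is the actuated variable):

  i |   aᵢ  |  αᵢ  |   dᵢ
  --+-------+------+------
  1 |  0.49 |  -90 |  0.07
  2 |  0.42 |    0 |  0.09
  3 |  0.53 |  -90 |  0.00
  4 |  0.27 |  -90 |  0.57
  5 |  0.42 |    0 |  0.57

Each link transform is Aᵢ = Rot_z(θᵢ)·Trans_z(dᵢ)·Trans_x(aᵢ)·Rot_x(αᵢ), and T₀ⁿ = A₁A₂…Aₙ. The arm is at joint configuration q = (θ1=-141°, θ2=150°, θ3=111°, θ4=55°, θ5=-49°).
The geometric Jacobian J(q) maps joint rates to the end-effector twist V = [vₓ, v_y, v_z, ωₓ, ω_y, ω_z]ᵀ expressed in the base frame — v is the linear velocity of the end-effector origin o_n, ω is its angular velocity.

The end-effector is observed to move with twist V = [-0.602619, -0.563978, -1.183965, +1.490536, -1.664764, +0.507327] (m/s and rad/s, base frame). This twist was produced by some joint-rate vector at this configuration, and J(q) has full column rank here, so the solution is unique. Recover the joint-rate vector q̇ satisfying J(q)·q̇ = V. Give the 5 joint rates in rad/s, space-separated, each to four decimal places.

o_n = [-1.1636, -0.0623, 0.3701]
J₁: ẑ×o_n = [0.0623, -1.1636, 0.0000], ω = ẑ
J2: z=[0.6293, -0.7771, 0.0000] o=[-0.3808, -0.3084, 0.0700] → [-0.2332, -0.1889, -0.4535, 0.6293, -0.7771, 0.0000]
J3: z=[0.6293, -0.7771, 0.0000] o=[-0.0415, -0.1494, -0.1400] → [-0.3964, -0.3210, -0.8172, 0.6293, -0.7771, 0.0000]
J4: z=[-0.7676, -0.6216, 0.1564] o=[0.0229, -0.0972, 0.3835] → [0.0028, -0.1959, -0.7643, -0.7676, -0.6216, 0.1564]
J5: z=[-0.4605, 0.3651, -0.8091] o=[-0.5349, -0.2644, 0.6256] → [0.0702, 0.3910, 0.1365, -0.4605, 0.3651, -0.8091]
q̇ = J⁺·V = [-0.1660, 0.9900, 0.7640, -0.0040, -0.8330]

-0.1660 0.9900 0.7640 -0.0040 -0.8330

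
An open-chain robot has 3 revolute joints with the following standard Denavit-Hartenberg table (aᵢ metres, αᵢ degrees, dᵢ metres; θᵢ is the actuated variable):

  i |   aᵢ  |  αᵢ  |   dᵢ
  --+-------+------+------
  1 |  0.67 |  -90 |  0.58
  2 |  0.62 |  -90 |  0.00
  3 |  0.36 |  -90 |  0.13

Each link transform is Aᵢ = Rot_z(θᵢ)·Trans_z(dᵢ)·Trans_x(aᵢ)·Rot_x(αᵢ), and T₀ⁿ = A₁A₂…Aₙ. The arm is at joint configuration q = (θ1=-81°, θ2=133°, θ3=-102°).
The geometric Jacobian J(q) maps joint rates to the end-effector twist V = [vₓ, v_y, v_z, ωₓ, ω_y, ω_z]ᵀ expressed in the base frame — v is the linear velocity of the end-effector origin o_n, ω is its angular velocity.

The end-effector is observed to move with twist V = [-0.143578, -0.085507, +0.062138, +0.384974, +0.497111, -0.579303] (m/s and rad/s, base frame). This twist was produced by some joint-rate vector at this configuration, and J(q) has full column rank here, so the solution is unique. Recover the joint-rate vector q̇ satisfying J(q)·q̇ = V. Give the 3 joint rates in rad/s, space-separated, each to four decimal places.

o_n = [0.3796, -0.1455, 0.2700]
J₁: ẑ×o_n = [0.1455, 0.3796, -0.0000], ω = ẑ
J2: z=[0.9877, 0.1564, 0.0000] o=[0.1048, -0.6618, 0.5800] → [-0.0485, 0.3062, 0.4669, 0.9877, 0.1564, 0.0000]
J3: z=[-0.1144, 0.7223, 0.6820] o=[0.0387, -0.2441, 0.1266] → [0.0364, 0.2489, -0.2575, -0.1144, 0.7223, 0.6820]
q̇ = J⁺·V = [-0.9810, 0.4580, 0.5890]

-0.9810 0.4580 0.5890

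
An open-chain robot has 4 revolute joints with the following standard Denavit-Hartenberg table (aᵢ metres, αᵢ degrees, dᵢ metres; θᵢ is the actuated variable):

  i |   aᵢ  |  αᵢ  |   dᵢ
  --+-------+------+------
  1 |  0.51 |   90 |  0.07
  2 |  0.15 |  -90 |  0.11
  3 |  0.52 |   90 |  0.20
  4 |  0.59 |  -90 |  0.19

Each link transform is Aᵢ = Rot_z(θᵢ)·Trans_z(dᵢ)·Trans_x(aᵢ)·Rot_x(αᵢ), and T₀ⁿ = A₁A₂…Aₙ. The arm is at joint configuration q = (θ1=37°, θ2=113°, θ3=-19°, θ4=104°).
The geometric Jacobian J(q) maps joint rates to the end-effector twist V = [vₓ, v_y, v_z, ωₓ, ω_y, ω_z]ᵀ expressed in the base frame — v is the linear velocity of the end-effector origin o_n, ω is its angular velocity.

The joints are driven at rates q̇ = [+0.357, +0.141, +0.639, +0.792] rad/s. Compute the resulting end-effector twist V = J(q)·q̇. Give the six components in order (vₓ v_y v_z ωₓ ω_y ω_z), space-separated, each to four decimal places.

o_n = [-0.0512, -0.5550, 0.1777]
J₁: ẑ×o_n = [0.5550, -0.0512, 0.0000], ω = ẑ
J2: z=[0.6018, -0.7986, 0.0000] o=[0.4073, 0.3069, 0.0700] → [-0.0860, -0.0648, -0.8849, 0.6018, -0.7986, 0.0000]
J3: z=[-0.7351, -0.5540, -0.3907] o=[0.4267, 0.1838, 0.2081] → [-0.2718, 0.1644, 0.2784, -0.7351, -0.5540, -0.3907]
J4: z=[0.6706, -0.6786, -0.2997] o=[0.2281, -0.1778, 0.5825] → [0.1617, 0.3552, -0.4425, 0.6706, -0.6786, -0.2997]
V = J·q̇ = [0.1404, 0.3589, -0.2973, 0.1462, -1.0040, -0.1300]

0.1404 0.3589 -0.2973 0.1462 -1.0040 -0.1300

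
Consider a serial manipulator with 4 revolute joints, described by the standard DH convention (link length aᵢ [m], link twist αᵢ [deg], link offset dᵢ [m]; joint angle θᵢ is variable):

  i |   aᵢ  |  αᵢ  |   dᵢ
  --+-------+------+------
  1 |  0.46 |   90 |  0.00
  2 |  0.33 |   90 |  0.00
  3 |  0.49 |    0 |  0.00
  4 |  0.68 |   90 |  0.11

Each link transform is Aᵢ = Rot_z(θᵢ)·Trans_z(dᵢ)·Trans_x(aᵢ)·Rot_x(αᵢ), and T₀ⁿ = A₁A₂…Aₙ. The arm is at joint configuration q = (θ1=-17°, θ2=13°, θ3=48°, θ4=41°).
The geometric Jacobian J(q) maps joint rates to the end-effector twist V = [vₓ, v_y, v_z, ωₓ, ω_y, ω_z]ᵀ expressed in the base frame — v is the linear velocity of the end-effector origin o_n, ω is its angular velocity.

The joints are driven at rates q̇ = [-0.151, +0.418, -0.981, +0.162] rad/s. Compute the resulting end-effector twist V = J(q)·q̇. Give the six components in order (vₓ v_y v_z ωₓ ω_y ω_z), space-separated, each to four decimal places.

o_n = [0.7824, -1.3309, 0.0435]
J₁: ẑ×o_n = [1.3309, 0.7824, -0.0000], ω = ẑ
J2: z=[-0.2924, -0.9563, 0.0000] o=[0.4399, -0.1345, 0.0000] → [-0.0416, 0.0127, 0.6773, -0.2924, -0.9563, 0.0000]
J3: z=[0.2151, -0.0658, -0.9744] o=[0.7474, -0.2285, 0.0742] → [-1.0722, -0.0275, -0.2349, 0.2151, -0.0658, -0.9744]
J4: z=[0.2151, -0.0658, -0.9744] o=[0.9464, -0.6701, 0.1480] → [-0.6370, 0.1823, -0.1529, 0.2151, -0.0658, -0.9744]
V = J·q̇ = [0.7302, -0.0563, 0.4887, -0.2984, -0.3459, 0.6470]

0.7302 -0.0563 0.4887 -0.2984 -0.3459 0.6470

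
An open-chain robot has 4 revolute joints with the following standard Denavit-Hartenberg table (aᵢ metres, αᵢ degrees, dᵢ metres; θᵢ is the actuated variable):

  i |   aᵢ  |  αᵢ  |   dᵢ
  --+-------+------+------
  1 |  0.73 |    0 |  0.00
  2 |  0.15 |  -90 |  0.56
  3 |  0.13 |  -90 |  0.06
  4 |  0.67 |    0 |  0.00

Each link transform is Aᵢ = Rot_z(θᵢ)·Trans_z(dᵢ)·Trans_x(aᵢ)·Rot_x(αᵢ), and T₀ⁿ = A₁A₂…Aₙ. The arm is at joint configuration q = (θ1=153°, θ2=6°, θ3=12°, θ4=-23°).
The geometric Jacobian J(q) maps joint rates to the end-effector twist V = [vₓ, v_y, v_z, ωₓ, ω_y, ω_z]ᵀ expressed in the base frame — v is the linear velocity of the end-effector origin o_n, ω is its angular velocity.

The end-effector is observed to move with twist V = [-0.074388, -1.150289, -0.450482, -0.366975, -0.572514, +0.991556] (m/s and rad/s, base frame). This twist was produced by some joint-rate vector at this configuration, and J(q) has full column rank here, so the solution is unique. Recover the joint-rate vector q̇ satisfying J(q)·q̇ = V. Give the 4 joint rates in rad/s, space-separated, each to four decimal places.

0.5360 -0.1910 0.6660 -0.6610

o_n = [-1.5877, 0.3465, 0.4047]
J₁: ẑ×o_n = [-0.3465, -1.5877, 0.0000], ω = ẑ
J2: z=[0.0000, 0.0000, 1.0000] o=[-0.6504, 0.3314, 0.0000] → [-0.0151, -0.9373, 0.0000, 0.0000, 0.0000, 1.0000]
J3: z=[-0.3584, -0.9336, 0.0000] o=[-0.7905, 0.3852, 0.5600] → [0.1449, -0.0556, -0.7304, -0.3584, -0.9336, 0.0000]
J4: z=[0.1941, -0.0745, -0.9781] o=[-0.9307, 0.3747, 0.5330] → [-0.0180, 0.6675, -0.0544, 0.1941, -0.0745, -0.9781]
q̇ = J⁺·V = [0.5360, -0.1910, 0.6660, -0.6610]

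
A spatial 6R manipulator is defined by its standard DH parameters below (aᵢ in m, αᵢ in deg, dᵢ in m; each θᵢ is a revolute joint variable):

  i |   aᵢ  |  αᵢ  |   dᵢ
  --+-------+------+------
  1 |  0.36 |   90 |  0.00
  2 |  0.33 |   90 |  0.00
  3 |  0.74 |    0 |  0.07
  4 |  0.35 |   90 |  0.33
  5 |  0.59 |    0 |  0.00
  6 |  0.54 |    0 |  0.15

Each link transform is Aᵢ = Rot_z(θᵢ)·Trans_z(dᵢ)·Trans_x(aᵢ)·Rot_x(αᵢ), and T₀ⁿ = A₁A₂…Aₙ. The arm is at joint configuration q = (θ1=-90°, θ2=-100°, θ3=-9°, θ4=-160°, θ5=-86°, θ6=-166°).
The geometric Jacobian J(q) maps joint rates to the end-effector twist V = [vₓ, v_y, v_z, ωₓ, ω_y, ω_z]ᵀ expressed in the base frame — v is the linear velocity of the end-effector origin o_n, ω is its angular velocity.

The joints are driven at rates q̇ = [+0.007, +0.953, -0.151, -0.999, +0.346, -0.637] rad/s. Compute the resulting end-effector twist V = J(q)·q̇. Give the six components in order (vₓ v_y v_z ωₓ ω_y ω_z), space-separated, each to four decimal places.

-0.1091 -0.6888 -0.1883 -0.6673 -1.1229 -0.2474

o_n = [0.0113, 0.1011, -0.7433]
J₁: ẑ×o_n = [-0.1011, 0.0113, 0.0000], ω = ẑ
J2: z=[-1.0000, -0.0000, 0.0000] o=[0.0000, -0.3600, 0.0000] → [0.0000, -0.7433, -0.4611, -1.0000, -0.0000, 0.0000]
J3: z=[-0.0000, 0.9848, 0.1736] o=[-0.0000, -0.3027, -0.3250] → [-0.4821, 0.0020, -0.0111, -0.0000, 0.9848, 0.1736]
J4: z=[-0.0000, 0.9848, 0.1736] o=[0.1158, -0.1068, -1.0326] → [0.2488, -0.0181, 0.1029, -0.0000, 0.9848, 0.1736]
J5: z=[-0.9816, -0.0331, 0.1879] o=[0.1825, 0.1585, -0.6370] → [0.0143, -0.1366, 0.0507, -0.9816, -0.0331, 0.1879]
J6: z=[-0.9816, -0.0331, 0.1879] o=[0.1904, -0.4282, -0.6994] → [-0.0980, -0.0768, -0.5255, -0.9816, -0.0331, 0.1879]
V = J·q̇ = [-0.1091, -0.6888, -0.1883, -0.6673, -1.1229, -0.2474]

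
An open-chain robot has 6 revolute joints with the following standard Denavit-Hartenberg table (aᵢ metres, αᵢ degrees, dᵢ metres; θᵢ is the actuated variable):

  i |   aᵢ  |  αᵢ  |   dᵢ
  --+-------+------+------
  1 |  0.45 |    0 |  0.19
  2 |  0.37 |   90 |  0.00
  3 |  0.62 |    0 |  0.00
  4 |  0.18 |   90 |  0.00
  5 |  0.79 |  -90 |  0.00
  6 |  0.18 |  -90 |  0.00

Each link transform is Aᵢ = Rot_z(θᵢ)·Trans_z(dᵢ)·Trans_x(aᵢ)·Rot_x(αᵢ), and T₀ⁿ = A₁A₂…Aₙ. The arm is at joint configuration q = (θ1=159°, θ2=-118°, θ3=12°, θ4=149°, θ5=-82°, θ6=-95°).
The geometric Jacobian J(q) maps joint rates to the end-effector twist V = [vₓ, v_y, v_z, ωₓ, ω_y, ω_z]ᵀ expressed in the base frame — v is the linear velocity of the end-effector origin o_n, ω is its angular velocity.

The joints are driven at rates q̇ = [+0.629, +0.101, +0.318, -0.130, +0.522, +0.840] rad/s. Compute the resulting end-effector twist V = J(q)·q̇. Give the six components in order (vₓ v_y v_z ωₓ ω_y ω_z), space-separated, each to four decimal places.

o_n = [-0.3475, 1.2404, 0.5821]
J₁: ẑ×o_n = [-1.2404, -0.3475, 0.0000], ω = ẑ
J2: z=[0.0000, 0.0000, 1.0000] o=[-0.4201, 0.1613, 0.1900] → [-1.0791, 0.0726, 0.0000, 0.0000, 0.0000, 1.0000]
J3: z=[0.6561, -0.7547, 0.0000] o=[-0.1409, 0.4040, 0.1900] → [-0.2959, -0.2573, 0.3927, 0.6561, -0.7547, 0.0000]
J4: z=[0.6561, -0.7547, 0.0000] o=[0.3168, 0.8019, 0.3189] → [-0.1987, -0.1727, -0.2137, 0.6561, -0.7547, 0.0000]
J5: z=[0.2457, 0.2136, 0.9455] o=[0.1884, 0.6902, 0.3775] → [-0.4765, -0.5570, 0.2496, 0.2457, 0.2136, 0.9455]
J6: z=[-0.6153, -0.7193, 0.3224] o=[-0.4033, 1.2124, 0.4133] → [-0.1304, 0.1219, 0.0230, -0.6153, -0.7193, 0.3224]
V = J·q̇ = [-1.3158, -0.4590, 0.3023, -0.2653, -0.6346, 1.4944]

-1.3158 -0.4590 0.3023 -0.2653 -0.6346 1.4944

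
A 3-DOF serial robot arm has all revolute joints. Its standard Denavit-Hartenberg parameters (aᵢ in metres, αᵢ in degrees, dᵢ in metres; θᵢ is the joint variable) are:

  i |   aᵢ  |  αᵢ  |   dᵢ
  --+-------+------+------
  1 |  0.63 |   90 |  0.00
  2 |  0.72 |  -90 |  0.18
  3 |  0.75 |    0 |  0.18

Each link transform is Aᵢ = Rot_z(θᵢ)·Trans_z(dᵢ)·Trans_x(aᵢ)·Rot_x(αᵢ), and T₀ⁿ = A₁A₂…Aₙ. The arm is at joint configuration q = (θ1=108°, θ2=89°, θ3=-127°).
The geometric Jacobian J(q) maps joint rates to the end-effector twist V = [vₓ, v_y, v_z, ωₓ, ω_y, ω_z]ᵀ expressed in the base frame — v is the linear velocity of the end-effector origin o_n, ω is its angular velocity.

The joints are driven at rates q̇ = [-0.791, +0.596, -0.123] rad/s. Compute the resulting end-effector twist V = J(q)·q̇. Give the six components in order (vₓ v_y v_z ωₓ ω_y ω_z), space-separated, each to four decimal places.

0.5301 -0.6473 -0.1781 0.5288 0.3011 -0.7931

o_n = [0.6003, 0.6732, 0.2717]
J₁: ẑ×o_n = [-0.6732, 0.6003, 0.0000], ω = ẑ
J2: z=[0.9511, 0.3090, 0.0000] o=[-0.1947, 0.5992, 0.0000] → [0.0840, -0.2584, -0.1753, 0.9511, 0.3090, 0.0000]
J3: z=[0.3090, -0.9509, 0.0175] o=[-0.0274, 0.6667, 0.7199] → [0.4260, 0.1494, 0.5989, 0.3090, -0.9509, 0.0175]
V = J·q̇ = [0.5301, -0.6473, -0.1781, 0.5288, 0.3011, -0.7931]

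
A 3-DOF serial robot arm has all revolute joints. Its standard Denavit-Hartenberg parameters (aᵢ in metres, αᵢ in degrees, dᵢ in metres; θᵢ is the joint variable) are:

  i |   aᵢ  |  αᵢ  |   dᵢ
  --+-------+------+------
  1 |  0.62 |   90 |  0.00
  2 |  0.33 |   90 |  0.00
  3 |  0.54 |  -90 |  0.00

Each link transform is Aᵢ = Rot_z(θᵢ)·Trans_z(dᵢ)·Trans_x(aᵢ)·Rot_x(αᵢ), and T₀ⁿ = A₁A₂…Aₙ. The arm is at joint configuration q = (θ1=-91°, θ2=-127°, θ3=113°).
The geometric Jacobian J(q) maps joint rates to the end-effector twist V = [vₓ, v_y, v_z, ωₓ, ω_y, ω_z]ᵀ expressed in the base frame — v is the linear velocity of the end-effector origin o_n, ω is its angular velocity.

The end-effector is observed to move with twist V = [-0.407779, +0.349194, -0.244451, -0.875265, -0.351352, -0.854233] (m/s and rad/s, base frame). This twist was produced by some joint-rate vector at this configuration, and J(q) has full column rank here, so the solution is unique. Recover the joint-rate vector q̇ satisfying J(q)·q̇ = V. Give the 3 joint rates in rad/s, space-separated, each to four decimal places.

o_n = [-0.5066, -0.5396, -0.0950]
J₁: ẑ×o_n = [0.5396, -0.5066, 0.0000], ω = ẑ
J2: z=[-0.9998, 0.0175, 0.0000] o=[-0.0108, -0.6199, 0.0000] → [-0.0017, -0.0950, -0.0716, -0.9998, 0.0175, 0.0000]
J3: z=[0.0139, 0.7985, 0.6018] o=[-0.0074, -0.4213, -0.2635] → [0.2057, -0.3028, 0.3970, 0.0139, 0.7985, 0.6018]
q̇ = J⁺·V = [-0.5780, 0.8690, -0.4590]

-0.5780 0.8690 -0.4590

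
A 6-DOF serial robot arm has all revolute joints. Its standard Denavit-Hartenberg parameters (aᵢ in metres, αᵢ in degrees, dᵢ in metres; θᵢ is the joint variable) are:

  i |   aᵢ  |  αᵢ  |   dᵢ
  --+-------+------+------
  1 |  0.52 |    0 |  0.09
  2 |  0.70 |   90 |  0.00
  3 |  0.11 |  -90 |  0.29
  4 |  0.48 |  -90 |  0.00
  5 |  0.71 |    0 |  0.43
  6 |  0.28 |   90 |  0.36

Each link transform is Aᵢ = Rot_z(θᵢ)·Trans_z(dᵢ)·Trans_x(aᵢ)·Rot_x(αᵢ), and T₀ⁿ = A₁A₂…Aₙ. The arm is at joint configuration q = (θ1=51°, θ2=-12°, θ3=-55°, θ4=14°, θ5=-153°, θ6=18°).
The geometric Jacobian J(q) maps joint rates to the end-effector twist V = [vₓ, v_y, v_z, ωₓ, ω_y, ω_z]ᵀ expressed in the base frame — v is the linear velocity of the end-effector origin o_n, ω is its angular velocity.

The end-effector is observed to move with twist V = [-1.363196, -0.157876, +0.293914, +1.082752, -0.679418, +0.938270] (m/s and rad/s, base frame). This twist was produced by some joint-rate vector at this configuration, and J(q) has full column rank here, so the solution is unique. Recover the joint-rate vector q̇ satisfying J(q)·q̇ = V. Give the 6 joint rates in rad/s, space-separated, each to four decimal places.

0.3820 0.5110 0.4060 0.3650 -0.1980 -0.6300

o_n = [0.7682, 1.2652, 0.7336]
J₁: ẑ×o_n = [-1.2652, 0.7682, 0.0000], ω = ẑ
J2: z=[0.0000, 0.0000, 1.0000] o=[0.3272, 0.4041, 0.0900] → [-0.8611, 0.4409, 0.0000, 0.0000, 0.0000, 1.0000]
J3: z=[0.6293, -0.7771, 0.0000] o=[0.8712, 0.8446, 0.0900] → [-0.5001, -0.4050, 0.1846, 0.6293, -0.7771, 0.0000]
J4: z=[0.6366, 0.5155, 0.5736] o=[1.1028, 0.6590, -0.0001] → [0.0305, -0.6590, 0.5584, 0.6366, 0.5155, 0.5736]
J5: z=[-0.7185, 0.6667, 0.1982] o=[1.2373, 0.9173, -0.3816] → [0.6746, 0.7082, 0.0629, -0.7185, 0.6667, 0.1982]
J6: z=[-0.7185, 0.6667, 0.1982] o=[0.9563, 1.0297, 0.3913] → [0.1815, 0.2086, -0.0438, -0.7185, 0.6667, 0.1982]
q̇ = J⁺·V = [0.3820, 0.5110, 0.4060, 0.3650, -0.1980, -0.6300]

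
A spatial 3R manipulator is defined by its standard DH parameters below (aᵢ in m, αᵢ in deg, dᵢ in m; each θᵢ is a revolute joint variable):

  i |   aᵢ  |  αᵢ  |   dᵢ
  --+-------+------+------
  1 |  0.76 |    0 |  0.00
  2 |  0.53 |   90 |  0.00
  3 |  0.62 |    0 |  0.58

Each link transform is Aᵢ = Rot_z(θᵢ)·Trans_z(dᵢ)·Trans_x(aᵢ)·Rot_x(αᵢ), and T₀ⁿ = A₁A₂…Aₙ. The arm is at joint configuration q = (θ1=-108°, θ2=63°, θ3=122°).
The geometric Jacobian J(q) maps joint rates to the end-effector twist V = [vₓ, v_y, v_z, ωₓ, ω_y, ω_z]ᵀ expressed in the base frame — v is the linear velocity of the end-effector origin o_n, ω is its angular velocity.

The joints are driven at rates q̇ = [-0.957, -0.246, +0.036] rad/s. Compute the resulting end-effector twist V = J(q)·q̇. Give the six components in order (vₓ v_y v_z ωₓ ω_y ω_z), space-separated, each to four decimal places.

o_n = [-0.5025, -1.2754, 0.5258]
J₁: ẑ×o_n = [1.2754, -0.5025, 0.0000], ω = ẑ
J2: z=[0.0000, 0.0000, 1.0000] o=[-0.2349, -0.7228, 0.0000] → [0.5526, -0.2677, 0.0000, 0.0000, 0.0000, 1.0000]
J3: z=[-0.7071, -0.7071, 0.0000] o=[0.1399, -1.0976, 0.0000] → [-0.3718, 0.3718, -0.3285, -0.7071, -0.7071, 0.0000]
V = J·q̇ = [-1.3698, 0.5602, -0.0118, -0.0255, -0.0255, -1.2030]

-1.3698 0.5602 -0.0118 -0.0255 -0.0255 -1.2030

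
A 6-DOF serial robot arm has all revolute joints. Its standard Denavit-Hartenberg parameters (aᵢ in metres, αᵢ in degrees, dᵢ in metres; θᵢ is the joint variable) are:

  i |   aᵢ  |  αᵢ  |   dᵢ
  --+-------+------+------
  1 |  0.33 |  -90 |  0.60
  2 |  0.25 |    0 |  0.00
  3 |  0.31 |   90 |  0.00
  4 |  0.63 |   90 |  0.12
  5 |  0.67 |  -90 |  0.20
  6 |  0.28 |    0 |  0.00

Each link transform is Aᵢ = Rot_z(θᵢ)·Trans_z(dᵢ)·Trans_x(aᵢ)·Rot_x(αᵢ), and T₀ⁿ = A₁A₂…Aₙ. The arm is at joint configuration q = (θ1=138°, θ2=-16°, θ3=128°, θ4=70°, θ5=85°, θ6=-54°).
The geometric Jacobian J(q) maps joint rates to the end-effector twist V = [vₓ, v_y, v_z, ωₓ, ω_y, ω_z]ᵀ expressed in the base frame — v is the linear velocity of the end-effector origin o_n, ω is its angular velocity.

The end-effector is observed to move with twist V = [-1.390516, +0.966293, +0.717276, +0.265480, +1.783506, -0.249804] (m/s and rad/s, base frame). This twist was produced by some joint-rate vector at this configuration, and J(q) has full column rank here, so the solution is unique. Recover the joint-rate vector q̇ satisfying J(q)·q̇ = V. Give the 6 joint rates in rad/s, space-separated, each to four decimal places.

o_n = [-1.1588, 0.3511, -0.5694]
J₁: ẑ×o_n = [-0.3511, -1.1588, 0.0000], ω = ẑ
J2: z=[-0.6691, -0.7431, 0.0000] o=[-0.2452, 0.2208, 0.6000] → [0.8690, -0.7825, -0.7661, -0.6691, -0.7431, 0.0000]
J3: z=[-0.6691, -0.7431, 0.0000] o=[-0.4238, 0.3816, 0.6689] → [0.9202, -0.8286, -0.5258, -0.6691, -0.7431, 0.0000]
J4: z=[-0.6890, 0.6204, -0.3746] o=[-0.3375, 0.3039, 0.3815] → [-0.5722, -0.3475, 0.4770, -0.6890, 0.6204, -0.3746]
J5: z=[0.4905, 0.0186, -0.8713] o=[-0.7564, -0.1156, 0.1367] → [0.3935, 0.6970, 0.2364, 0.4905, 0.0186, -0.8713]
J6: z=[0.4715, 0.8351, 0.2833] o=[-1.1493, 0.2564, -0.3061] → [-0.2467, 0.1215, 0.0526, 0.4715, 0.8351, 0.2833]
q̇ = J⁺·V = [-0.5970, 0.1100, -0.9840, 0.7210, -0.4380, 0.8320]

-0.5970 0.1100 -0.9840 0.7210 -0.4380 0.8320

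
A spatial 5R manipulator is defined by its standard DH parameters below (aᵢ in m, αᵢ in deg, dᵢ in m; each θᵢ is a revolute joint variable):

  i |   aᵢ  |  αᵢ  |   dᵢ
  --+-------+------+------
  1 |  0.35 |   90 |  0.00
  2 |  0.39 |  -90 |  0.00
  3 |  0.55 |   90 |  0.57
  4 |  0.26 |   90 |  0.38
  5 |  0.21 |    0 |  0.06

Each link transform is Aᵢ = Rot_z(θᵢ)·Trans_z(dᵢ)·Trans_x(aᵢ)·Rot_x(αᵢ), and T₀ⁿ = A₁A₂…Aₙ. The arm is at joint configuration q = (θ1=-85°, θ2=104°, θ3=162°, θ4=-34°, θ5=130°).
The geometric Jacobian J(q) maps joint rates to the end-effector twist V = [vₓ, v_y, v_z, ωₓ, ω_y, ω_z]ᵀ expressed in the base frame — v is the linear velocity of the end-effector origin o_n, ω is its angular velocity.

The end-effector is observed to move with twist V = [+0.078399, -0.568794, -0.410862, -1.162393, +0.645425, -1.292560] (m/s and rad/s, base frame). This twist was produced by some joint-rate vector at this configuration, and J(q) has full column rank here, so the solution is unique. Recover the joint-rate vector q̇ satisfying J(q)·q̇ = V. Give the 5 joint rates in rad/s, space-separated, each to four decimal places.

-0.4680 0.6050 0.2750 -0.6640 -0.7800

o_n = [0.6964, 0.1403, -0.1406]
J₁: ẑ×o_n = [-0.1403, 0.6964, 0.0000], ω = ẑ
J2: z=[-0.9962, -0.0872, 0.0000] o=[0.0305, -0.3487, 0.0000] → [0.0123, -0.1400, -0.4291, -0.9962, -0.0872, 0.0000]
J3: z=[-0.0846, 0.9666, -0.2419] o=[0.0223, -0.2547, 0.3784] → [-0.4061, -0.2070, -0.6850, -0.0846, 0.9666, -0.2419]
J4: z=[0.9409, 0.1574, 0.2998] o=[0.1544, 0.1850, -0.2670] → [0.0333, 0.0435, -0.1274, 0.9409, 0.1574, 0.2998]
J5: z=[-0.1132, -0.6882, 0.7166] o=[0.5949, 0.0607, -0.3168] → [-0.1783, 0.0927, 0.0608, -0.1132, -0.6882, 0.7166]
q̇ = J⁺·V = [-0.4680, 0.6050, 0.2750, -0.6640, -0.7800]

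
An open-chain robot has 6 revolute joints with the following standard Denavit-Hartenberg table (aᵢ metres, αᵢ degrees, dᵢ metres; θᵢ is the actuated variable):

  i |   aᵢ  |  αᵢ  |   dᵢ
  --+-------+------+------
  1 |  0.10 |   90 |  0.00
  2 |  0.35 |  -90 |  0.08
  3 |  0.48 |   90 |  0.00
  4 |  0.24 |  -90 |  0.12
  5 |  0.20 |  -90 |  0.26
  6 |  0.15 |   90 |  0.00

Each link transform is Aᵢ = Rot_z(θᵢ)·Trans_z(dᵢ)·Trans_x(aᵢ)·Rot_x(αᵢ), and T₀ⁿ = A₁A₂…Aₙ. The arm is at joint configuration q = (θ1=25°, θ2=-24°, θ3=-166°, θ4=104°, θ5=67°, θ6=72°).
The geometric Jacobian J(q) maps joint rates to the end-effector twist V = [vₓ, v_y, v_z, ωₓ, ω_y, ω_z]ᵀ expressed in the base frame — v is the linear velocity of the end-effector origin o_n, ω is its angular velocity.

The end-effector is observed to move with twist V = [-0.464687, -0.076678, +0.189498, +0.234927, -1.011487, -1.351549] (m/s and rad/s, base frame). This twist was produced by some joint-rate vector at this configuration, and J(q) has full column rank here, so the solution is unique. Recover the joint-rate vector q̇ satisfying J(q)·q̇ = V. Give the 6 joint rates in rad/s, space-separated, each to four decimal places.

o_n = [0.3895, -0.0970, 0.2317]
J₁: ẑ×o_n = [0.0970, 0.3895, -0.0000], ω = ẑ
J2: z=[0.4226, -0.9063, 0.0000] o=[0.0906, 0.0423, 0.0000] → [-0.2100, -0.0979, 0.2121, 0.4226, -0.9063, 0.0000]
J3: z=[0.3686, 0.1719, 0.9135] o=[0.4142, 0.1049, -0.1424] → [0.2487, -0.1604, -0.0702, 0.3686, 0.1719, 0.9135]
J4: z=[-0.6104, 0.7860, 0.0984] o=[0.0777, -0.1802, 0.0471] → [0.1369, 0.1433, -0.2959, -0.6104, 0.7860, 0.0984]
J5: z=[0.5911, 0.5346, -0.6039] o=[0.1310, -0.0113, 0.2487] → [-0.0608, -0.1461, -0.1888, 0.5911, 0.5346, -0.6039]
J6: z=[-0.2469, -0.5929, -0.7665] o=[0.4383, 0.0072, 0.1354] → [-0.1369, 0.0611, -0.0032, -0.2469, -0.5929, -0.7665]
q̇ = J⁺·V = [-0.1940, 0.8900, -0.7320, -0.0430, 0.3290, 0.3730]

-0.1940 0.8900 -0.7320 -0.0430 0.3290 0.3730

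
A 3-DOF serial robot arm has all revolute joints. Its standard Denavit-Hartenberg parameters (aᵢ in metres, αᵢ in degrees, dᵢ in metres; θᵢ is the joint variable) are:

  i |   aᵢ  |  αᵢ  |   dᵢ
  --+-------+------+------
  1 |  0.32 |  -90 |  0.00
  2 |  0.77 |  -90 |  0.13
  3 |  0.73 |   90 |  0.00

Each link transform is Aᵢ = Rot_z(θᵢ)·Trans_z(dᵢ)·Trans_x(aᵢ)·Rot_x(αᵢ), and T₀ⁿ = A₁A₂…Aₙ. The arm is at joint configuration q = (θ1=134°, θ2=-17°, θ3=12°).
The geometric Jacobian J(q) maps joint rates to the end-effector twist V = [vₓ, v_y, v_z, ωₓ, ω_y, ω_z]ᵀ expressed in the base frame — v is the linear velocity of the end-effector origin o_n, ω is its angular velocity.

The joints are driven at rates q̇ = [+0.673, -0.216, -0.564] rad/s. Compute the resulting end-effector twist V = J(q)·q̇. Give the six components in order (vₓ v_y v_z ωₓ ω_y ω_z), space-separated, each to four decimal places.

-1.1336 -1.0908 0.3316 0.2699 0.0314 1.2124

o_n = [-1.1925, 1.2662, 0.4339]
J₁: ẑ×o_n = [-1.2662, -1.1925, 0.0000], ω = ẑ
J2: z=[-0.7193, -0.6947, 0.0000] o=[-0.2223, 0.2302, 0.0000] → [-0.3014, 0.3121, -1.4192, -0.7193, -0.6947, 0.0000]
J3: z=[-0.2031, 0.2103, -0.9563] o=[-0.8273, 0.6696, 0.2251] → [0.6145, 0.3916, -0.0444, -0.2031, 0.2103, -0.9563]
V = J·q̇ = [-1.1336, -1.0908, 0.3316, 0.2699, 0.0314, 1.2124]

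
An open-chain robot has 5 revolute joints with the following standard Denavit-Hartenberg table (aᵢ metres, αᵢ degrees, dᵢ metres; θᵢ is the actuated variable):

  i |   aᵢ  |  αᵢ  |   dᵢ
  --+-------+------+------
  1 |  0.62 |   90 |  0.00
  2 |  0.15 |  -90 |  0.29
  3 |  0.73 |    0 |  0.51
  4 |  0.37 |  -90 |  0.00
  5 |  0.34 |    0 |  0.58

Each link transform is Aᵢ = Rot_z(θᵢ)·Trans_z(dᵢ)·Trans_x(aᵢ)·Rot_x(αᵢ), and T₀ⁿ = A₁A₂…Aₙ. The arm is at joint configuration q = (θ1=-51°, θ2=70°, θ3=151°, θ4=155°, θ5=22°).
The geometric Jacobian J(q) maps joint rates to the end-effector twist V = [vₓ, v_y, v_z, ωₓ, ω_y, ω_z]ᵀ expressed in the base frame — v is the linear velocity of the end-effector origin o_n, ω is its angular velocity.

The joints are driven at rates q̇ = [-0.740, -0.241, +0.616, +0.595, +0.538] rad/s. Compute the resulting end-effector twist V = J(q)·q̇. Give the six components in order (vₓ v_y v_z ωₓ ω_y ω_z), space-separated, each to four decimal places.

0.4381 0.1396 -0.0028 -0.1894 1.1194 0.0832

o_n = [0.1302, -0.3985, 0.4913]
J₁: ẑ×o_n = [0.3985, 0.1302, -0.0000], ω = ẑ
J2: z=[-0.7771, -0.6293, 0.0000] o=[0.3902, -0.4818, 0.0000] → [-0.3092, 0.3818, -0.2284, -0.7771, -0.6293, 0.0000]
J3: z=[-0.5914, 0.7303, 0.3420] o=[0.1971, -0.7042, 0.1410] → [0.1513, 0.1843, -0.1320, -0.5914, 0.7303, 0.3420]
J4: z=[-0.5914, 0.7303, 0.3420] o=[0.0331, 0.0607, -0.2846] → [0.7236, 0.4920, 0.2006, -0.5914, 0.7303, 0.3420]
J5: z=[0.6309, 0.1549, 0.7602] o=[-0.1527, -0.1855, -0.0802] → [0.2504, -0.1455, -0.1782, 0.6309, 0.1549, 0.7602]
V = J·q̇ = [0.4381, 0.1396, -0.0028, -0.1894, 1.1194, 0.0832]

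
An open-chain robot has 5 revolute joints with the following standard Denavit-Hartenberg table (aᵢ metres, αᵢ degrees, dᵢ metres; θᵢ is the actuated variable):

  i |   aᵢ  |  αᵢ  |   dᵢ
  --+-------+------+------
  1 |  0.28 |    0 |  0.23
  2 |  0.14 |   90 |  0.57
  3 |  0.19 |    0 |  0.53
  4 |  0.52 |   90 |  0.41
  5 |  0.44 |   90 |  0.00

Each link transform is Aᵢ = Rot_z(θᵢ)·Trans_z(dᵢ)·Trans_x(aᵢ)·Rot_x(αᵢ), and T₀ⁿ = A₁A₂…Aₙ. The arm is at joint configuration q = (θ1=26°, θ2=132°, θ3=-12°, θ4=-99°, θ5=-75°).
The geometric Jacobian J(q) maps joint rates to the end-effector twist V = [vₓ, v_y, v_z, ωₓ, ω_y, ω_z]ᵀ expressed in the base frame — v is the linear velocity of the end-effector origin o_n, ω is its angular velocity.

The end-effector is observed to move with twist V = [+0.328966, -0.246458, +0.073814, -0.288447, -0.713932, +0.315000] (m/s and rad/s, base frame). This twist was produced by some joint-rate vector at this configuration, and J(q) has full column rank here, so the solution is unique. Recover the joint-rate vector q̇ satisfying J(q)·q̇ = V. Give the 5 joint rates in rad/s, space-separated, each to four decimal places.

o_n = [0.3531, 0.6372, 0.1687]
J₁: ẑ×o_n = [-0.6372, 0.3531, 0.0000], ω = ẑ
J2: z=[0.0000, 0.0000, 1.0000] o=[0.2517, 0.1227, 0.2300] → [-0.5145, 0.1014, 0.0000, 0.0000, 0.0000, 1.0000]
J3: z=[0.3746, 0.9272, 0.0000] o=[0.1219, 0.1752, 0.8000] → [-0.5853, 0.2365, -0.0413, 0.3746, 0.9272, 0.0000]
J4: z=[0.3746, 0.9272, 0.0000] o=[0.1481, 0.7362, 0.7605] → [-0.5487, 0.2217, -0.2272, 0.3746, 0.9272, 0.0000]
J5: z=[0.8656, -0.3497, 0.3584] o=[0.4745, 1.0466, 0.2750] → [0.1839, 0.0485, -0.3968, 0.8656, -0.3497, 0.3584]
q̇ = J⁺·V = [-0.3960, 0.7110, -0.5440, -0.2260, 0.0000]

-0.3960 0.7110 -0.5440 -0.2260 0.0000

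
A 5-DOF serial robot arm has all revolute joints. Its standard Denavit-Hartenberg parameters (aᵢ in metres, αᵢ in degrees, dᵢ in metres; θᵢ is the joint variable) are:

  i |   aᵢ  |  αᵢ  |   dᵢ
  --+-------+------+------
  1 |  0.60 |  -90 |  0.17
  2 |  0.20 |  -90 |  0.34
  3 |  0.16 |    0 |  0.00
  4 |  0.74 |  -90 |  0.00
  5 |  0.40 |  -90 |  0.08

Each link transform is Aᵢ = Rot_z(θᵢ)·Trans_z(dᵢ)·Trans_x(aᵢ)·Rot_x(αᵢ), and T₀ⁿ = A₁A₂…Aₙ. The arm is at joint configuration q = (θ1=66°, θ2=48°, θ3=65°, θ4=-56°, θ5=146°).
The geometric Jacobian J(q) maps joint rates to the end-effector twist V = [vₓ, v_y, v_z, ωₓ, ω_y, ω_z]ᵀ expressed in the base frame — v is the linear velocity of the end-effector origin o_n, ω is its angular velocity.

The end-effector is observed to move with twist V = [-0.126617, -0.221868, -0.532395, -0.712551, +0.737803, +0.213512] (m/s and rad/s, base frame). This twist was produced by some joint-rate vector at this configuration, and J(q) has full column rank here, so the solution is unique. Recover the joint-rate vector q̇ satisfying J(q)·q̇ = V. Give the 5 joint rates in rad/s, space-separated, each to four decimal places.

o_n = [0.4433, 1.1237, -0.1697]
J₁: ẑ×o_n = [-1.1237, 0.4433, 0.0000], ω = ẑ
J2: z=[-0.9135, 0.4067, 0.0000] o=[0.2440, 0.5481, 0.1700] → [-0.1382, -0.3103, -0.6068, -0.9135, 0.4067, 0.0000]
J3: z=[-0.3023, -0.6789, -0.6691] o=[-0.0121, 0.8087, 0.0214] → [0.3405, -0.3625, 0.2140, -0.3023, -0.6789, -0.6691]
J4: z=[-0.3023, -0.6789, -0.6691] o=[0.1387, 0.7910, -0.0289] → [0.3182, -0.2463, 0.1062, -0.3023, -0.6789, -0.6691]
J5: z=[0.8597, -0.4974, 0.1163] o=[0.4434, 1.1907, -0.5720] → [-0.1923, -0.3459, -0.0577, 0.8597, -0.4974, 0.1163]
q̇ = J⁺·V = [-0.1160, 0.8740, 0.4380, -0.9440, -0.0780]

-0.1160 0.8740 0.4380 -0.9440 -0.0780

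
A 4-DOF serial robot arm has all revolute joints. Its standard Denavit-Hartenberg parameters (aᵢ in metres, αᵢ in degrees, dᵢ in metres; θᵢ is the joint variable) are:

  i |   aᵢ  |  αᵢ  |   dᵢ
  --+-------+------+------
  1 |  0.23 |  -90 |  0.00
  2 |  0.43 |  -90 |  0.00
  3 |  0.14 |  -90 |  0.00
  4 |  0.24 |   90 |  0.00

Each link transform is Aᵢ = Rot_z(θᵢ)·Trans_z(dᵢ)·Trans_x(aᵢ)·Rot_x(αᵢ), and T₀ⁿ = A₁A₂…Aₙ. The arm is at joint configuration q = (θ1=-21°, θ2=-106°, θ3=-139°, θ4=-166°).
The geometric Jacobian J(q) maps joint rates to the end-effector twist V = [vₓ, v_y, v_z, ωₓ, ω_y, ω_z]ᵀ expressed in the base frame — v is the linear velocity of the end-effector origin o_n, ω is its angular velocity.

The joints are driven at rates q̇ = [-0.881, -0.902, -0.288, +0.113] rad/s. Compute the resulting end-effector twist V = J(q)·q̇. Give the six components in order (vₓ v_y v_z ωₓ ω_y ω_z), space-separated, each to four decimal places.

-0.4860 0.0731 -0.0546 -0.5702 -0.6559 -0.8891

o_n = [0.1163, -0.1099, 0.4967]
J₁: ẑ×o_n = [0.1099, 0.1163, -0.0000], ω = ẑ
J2: z=[0.3584, 0.9336, 0.0000] o=[0.2147, -0.0824, 0.0000] → [0.4637, -0.1780, 0.0820, 0.3584, 0.9336, 0.0000]
J3: z=[0.8974, -0.3445, 0.2756] o=[0.1041, -0.0399, 0.4133] → [-0.0094, -0.0715, -0.0586, 0.8974, -0.3445, 0.2756]
J4: z=[0.1016, 0.7694, 0.6306] o=[0.1642, 0.0354, 0.3118] → [0.2339, -0.0490, 0.0221, 0.1016, 0.7694, 0.6306]
V = J·q̇ = [-0.4860, 0.0731, -0.0546, -0.5702, -0.6559, -0.8891]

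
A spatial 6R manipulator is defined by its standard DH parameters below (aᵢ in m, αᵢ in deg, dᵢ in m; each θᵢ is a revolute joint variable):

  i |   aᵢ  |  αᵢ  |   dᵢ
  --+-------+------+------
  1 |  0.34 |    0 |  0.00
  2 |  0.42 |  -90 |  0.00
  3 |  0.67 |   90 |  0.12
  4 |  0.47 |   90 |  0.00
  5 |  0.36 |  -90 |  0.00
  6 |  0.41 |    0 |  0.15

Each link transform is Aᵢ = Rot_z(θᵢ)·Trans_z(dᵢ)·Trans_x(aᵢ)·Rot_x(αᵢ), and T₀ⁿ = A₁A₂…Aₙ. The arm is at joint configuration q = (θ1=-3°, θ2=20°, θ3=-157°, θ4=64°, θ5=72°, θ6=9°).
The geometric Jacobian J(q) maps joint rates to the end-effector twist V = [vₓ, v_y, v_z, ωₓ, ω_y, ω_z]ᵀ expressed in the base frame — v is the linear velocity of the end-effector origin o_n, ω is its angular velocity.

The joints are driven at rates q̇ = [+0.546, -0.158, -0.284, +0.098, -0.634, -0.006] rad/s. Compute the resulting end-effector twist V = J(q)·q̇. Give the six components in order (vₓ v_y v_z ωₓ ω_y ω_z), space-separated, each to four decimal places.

-0.3118 0.2934 -0.1918 0.4638 0.1408 0.0778

o_n = [-0.4960, 0.4115, -0.3765]
J₁: ẑ×o_n = [-0.4115, -0.4960, 0.0000], ω = ẑ
J2: z=[0.0000, 0.0000, 1.0000] o=[0.3395, -0.0178, 0.0000] → [-0.4293, -0.8355, 0.0000, 0.0000, 0.0000, 1.0000]
J3: z=[-0.2924, 0.9563, 0.0000] o=[0.7412, 0.1050, 0.0000] → [-0.3601, -0.1101, 1.0935, -0.2924, 0.9563, 0.0000]
J4: z=[-0.3737, -0.1142, -0.9205] o=[0.1163, 0.0394, 0.2618] → [0.4154, 0.3251, -0.2090, -0.3737, -0.1142, -0.9205]
J5: z=[-0.6630, -0.6611, 0.3512] o=[-0.1886, 0.3880, 0.3423] → [0.4670, -0.5846, -0.2188, -0.6630, -0.6611, 0.3512]
J6: z=[0.5015, -0.7406, -0.4474] o=[-0.3887, 0.4313, 0.0462] → [0.3041, 0.2600, -0.0895, 0.5015, -0.7406, -0.4474]
V = J·q̇ = [-0.3118, 0.2934, -0.1918, 0.4638, 0.1408, 0.0778]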